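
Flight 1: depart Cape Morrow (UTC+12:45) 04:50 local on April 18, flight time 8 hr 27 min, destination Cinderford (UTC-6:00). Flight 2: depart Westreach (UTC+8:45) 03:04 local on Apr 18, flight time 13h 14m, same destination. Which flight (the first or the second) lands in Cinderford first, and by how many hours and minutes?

Flight 1 in UTC: 04:50 − 12:45 = 16:05 on Apr 17.
+8 hours and 27 minutes → arrive 00:32 UTC on Apr 18.
Flight 2 in UTC: 03:04 − 8:45 = 18:19 on Apr 17.
+13 hours and 14 minutes → arrive 07:33 UTC on Apr 18.
Flight 1 lands earlier by 7 hours 1 minute.

the first, by 7 hours 1 minute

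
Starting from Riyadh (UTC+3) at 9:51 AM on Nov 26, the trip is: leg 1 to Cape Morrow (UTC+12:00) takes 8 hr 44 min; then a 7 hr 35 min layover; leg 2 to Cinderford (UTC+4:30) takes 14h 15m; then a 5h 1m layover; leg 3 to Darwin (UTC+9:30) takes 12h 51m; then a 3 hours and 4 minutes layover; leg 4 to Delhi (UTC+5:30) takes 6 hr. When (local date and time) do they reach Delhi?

Convert departure to UTC: 9:51 AM − 3:00 = 6:51 AM UTC on Nov 26.
Add 8 hours and 44 minutes leg 1 → 3:35 PM UTC.
Add 7 hours 35 minutes layover in Cape Morrow → 11:10 PM UTC.
Add 14 hours 15 minutes leg 2 → 1:25 PM UTC (Nov 27).
Add 5 hours and 1 minute layover in Cinderford → 6:26 PM UTC.
Add 12 hours 51 minutes leg 3 → 7:17 AM UTC (Nov 28).
Add 3 hours 4 minutes layover in Darwin → 10:21 AM UTC.
Add 6 hours leg 4 → 4:21 PM UTC.
Delhi is UTC+5:30, so local arrival = 4:21 PM + 5:30 = 9:51 PM on Nov 28.

9:51 PM on November 28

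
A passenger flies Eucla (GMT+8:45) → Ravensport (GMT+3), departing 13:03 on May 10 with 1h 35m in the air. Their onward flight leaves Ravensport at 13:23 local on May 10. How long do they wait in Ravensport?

Convert departure to UTC: 13:03 − 8:45 = 04:18 UTC on May 10.
Add 1 hour 35 minutes flight time → 05:53 UTC.
Ravensport is UTC+3:00, so local arrival = 05:53 + 3:00 = 08:53 on May 10.
Layover = 13:23 − 08:53 = 4 hours 30 minutes.

4 hours 30 minutes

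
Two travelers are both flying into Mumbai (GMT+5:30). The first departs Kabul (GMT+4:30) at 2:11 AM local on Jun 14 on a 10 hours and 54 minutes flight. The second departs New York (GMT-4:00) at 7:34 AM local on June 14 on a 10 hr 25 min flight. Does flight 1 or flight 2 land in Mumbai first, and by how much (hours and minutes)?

the first, by 13 hours 24 minutes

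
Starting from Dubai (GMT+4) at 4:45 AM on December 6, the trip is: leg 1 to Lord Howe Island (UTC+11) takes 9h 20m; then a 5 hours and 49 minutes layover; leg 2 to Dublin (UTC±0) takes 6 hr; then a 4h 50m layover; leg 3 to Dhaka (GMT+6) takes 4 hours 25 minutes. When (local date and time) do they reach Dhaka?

Convert departure to UTC: 4:45 AM − 4:00 = 12:45 AM UTC on Dec 6.
Add 9 hours 20 minutes leg 1 → 10:05 AM UTC.
Add 5 hours 49 minutes layover in Lord Howe Island → 3:54 PM UTC.
Add 6 hours leg 2 → 9:54 PM UTC.
Add 4 hours and 50 minutes layover in Dublin → 2:44 AM UTC (Dec 7).
Add 4 hours 25 minutes leg 3 → 7:09 AM UTC.
Dhaka is UTC+6:00, so local arrival = 7:09 AM + 6:00 = 1:09 PM on Dec 7.

1:09 PM on Dec 7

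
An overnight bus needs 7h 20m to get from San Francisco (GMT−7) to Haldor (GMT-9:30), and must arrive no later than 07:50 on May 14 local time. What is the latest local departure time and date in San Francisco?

03:00 on May 14

Target arrival in UTC: 07:50 + 9:30 = 17:20 on May 14.
Subtract 7 hours 20 minutes → departure 10:00 UTC on May 14.
San Francisco is UTC−7:00: 10:00 − 7:00 = 03:00 on May 14.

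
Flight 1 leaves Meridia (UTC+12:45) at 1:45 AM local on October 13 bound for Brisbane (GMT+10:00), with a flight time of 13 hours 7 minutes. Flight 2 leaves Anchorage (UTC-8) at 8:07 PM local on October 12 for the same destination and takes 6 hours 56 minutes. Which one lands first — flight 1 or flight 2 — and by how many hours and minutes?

the first, by 8 hours 56 minutes

Flight 1 in UTC: 1:45 AM − 12:45 = 1:00 PM on Oct 12.
+13 hours 7 minutes → arrive 2:07 AM UTC on Oct 13.
Flight 2 in UTC: 8:07 PM + 8:00 = 4:07 AM on Oct 13.
+6 hours and 56 minutes → arrive 11:03 AM UTC on Oct 13.
Flight 1 lands earlier by 8 hours 56 minutes.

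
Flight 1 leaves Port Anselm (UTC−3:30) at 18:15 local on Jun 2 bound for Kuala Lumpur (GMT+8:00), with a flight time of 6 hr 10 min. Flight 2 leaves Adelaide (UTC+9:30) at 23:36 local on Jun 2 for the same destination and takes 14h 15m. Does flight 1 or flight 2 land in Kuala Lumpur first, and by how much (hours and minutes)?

the first, by 26 minutes

Flight 1 in UTC: 18:15 + 3:30 = 21:45 on Jun 2.
+6 hours and 10 minutes → arrive 03:55 UTC on Jun 3.
Flight 2 in UTC: 23:36 − 9:30 = 14:06 on Jun 2.
+14 hours 15 minutes → arrive 04:21 UTC on Jun 3.
Flight 1 lands earlier by 26 minutes.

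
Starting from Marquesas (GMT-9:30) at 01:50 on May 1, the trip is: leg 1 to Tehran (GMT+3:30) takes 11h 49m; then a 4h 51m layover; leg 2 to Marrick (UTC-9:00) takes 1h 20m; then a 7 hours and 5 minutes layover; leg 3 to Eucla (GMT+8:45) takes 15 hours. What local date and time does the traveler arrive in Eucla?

12:10 on May 3

Convert departure to UTC: 01:50 + 9:30 = 11:20 UTC on May 1.
Add 11 hours and 49 minutes leg 1 → 23:09 UTC.
Add 4 hours 51 minutes layover in Tehran → 04:00 UTC (May 2).
Add 1 hour and 20 minutes leg 2 → 05:20 UTC.
Add 7 hours 5 minutes layover in Marrick → 12:25 UTC.
Add 15 hours leg 3 → 03:25 UTC (May 3).
Eucla is UTC+8:45, so local arrival = 03:25 + 8:45 = 12:10 on May 3.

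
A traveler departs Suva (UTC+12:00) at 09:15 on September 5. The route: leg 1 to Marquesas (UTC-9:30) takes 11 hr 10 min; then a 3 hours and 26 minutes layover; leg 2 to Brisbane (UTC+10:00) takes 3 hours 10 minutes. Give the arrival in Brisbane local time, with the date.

Convert departure to UTC: 09:15 − 12:00 = 21:15 UTC on Sep 4.
Add 11 hours 10 minutes leg 1 → 08:25 UTC (Sep 5).
Add 3 hours 26 minutes layover in Marquesas → 11:51 UTC.
Add 3 hours and 10 minutes leg 2 → 15:01 UTC.
Brisbane is UTC+10:00, so local arrival = 15:01 + 10:00 = 01:01 on Sep 6.

01:01 on Sep 6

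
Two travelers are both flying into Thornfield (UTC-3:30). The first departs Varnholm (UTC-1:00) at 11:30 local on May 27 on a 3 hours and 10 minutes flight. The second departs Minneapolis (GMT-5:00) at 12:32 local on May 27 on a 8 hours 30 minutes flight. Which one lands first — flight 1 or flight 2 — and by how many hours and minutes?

the first, by 10 hours 22 minutes

Flight 1 in UTC: 11:30 + 1:00 = 12:30 on May 27.
+3 hours 10 minutes → arrive 15:40 UTC on May 27.
Flight 2 in UTC: 12:32 + 5:00 = 17:32 on May 27.
+8 hours 30 minutes → arrive 02:02 UTC on May 28.
Flight 1 lands earlier by 10 hours 22 minutes.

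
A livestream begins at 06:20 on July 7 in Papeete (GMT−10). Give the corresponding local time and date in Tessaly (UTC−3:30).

12:50 on Jul 7

In UTC: 06:20 + 10:00 = 16:20 on Jul 7.
Tessaly is UTC−3:30: 16:20 − 3:30 = 12:50 on Jul 7.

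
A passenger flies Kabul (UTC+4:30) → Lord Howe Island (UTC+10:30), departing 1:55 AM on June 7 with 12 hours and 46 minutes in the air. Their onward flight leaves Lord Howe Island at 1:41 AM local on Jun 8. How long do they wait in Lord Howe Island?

Convert departure to UTC: 1:55 AM − 4:30 = 9:25 PM UTC on Jun 6.
Add 12 hours 46 minutes flight time → 10:11 AM UTC (Jun 7).
Lord Howe Island is UTC+10:30, so local arrival = 10:11 AM + 10:30 = 8:41 PM on Jun 7.
Layover = 1:41 AM − 8:41 PM (+1 day) = 5 hours.

5 hours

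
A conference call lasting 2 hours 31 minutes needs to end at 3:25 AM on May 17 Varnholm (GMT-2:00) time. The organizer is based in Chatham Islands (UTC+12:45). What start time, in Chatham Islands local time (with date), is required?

3:39 PM on May 17

Target end time in UTC: 3:25 AM + 2:00 = 5:25 AM on May 17.
Subtract 2 hours 31 minutes → start 2:54 AM UTC on May 17.
Chatham Islands is UTC+12:45: 2:54 AM + 12:45 = 3:39 PM on May 17.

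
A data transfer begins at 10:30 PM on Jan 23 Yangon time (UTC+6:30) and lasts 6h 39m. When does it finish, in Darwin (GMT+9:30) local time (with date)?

Convert start to UTC: 10:30 PM − 6:30 = 4:00 PM UTC on Jan 23.
Add 6 hours 39 minutes duration → 10:39 PM UTC.
Darwin is UTC+9:30, so local end time = 10:39 PM + 9:30 = 8:09 AM on Jan 24.

8:09 AM on January 24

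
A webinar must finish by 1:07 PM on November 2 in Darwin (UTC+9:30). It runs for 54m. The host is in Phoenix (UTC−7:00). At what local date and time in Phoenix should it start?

Target end time in UTC: 1:07 PM − 9:30 = 3:37 AM on Nov 2.
Subtract 54 minutes → start 2:43 AM UTC on Nov 2.
Phoenix is UTC−7:00: 2:43 AM − 7:00 = 7:43 PM on Nov 1.

7:43 PM on November 1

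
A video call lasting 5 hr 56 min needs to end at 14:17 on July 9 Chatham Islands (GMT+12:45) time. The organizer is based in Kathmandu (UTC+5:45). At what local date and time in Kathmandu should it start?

Target end time in UTC: 14:17 − 12:45 = 01:32 on Jul 9.
Subtract 5 hours 56 minutes → start 19:36 UTC on Jul 8.
Kathmandu is UTC+5:45: 19:36 + 5:45 = 01:21 on Jul 9.

01:21 on Jul 9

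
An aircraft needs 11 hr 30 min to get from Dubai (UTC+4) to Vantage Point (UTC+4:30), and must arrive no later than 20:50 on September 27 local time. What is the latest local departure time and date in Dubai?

Target arrival in UTC: 20:50 − 4:30 = 16:20 on Sep 27.
Subtract 11 hours 30 minutes → departure 04:50 UTC on Sep 27.
Dubai is UTC+4:00: 04:50 + 4:00 = 08:50 on Sep 27.

08:50 on September 27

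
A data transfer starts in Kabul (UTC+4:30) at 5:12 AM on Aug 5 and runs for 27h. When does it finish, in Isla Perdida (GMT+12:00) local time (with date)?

3:42 PM on August 6

Convert start to UTC: 5:12 AM − 4:30 = 12:42 AM UTC on Aug 5.
Add 27 hours duration → 3:42 AM UTC (Aug 6).
Isla Perdida is UTC+12:00, so local end time = 3:42 AM + 12:00 = 3:42 PM on Aug 6.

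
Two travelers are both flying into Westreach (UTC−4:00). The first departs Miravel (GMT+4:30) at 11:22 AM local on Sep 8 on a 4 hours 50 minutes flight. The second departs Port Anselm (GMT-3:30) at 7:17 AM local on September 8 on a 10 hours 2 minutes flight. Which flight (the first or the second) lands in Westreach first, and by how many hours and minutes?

the first, by 9 hours 7 minutes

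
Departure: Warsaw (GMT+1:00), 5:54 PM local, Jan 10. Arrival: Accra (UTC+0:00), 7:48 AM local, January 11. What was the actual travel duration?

Departure in UTC: 5:54 PM − 1:00 = 4:54 PM on Jan 10.
Arrival is already UTC: 7:48 AM on Jan 11.
Elapsed = 7:48 AM − 4:54 PM (+1 day) = 14 hours 54 minutes.

14 hours 54 minutes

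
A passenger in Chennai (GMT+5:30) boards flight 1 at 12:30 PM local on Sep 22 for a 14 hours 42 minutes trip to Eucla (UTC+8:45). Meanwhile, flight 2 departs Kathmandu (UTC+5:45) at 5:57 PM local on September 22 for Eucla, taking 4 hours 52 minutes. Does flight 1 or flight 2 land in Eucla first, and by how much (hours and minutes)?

the second, by 4 hours 38 minutes

Flight 1 in UTC: 12:30 PM − 5:30 = 7:00 AM on Sep 22.
+14 hours 42 minutes → arrive 9:42 PM UTC on Sep 22.
Flight 2 in UTC: 5:57 PM − 5:45 = 12:12 PM on Sep 22.
+4 hours 52 minutes → arrive 5:04 PM UTC on Sep 22.
Flight 2 lands earlier by 4 hours 38 minutes.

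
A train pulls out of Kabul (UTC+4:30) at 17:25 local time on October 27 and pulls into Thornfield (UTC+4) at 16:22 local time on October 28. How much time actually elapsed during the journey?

23 hours 27 minutes

Departure in UTC: 17:25 − 4:30 = 12:55 on Oct 27.
Arrival in UTC: 16:22 − 4:00 = 12:22 on Oct 28.
Elapsed = 12:22 − 12:55 (+1 day) = 23 hours 27 minutes.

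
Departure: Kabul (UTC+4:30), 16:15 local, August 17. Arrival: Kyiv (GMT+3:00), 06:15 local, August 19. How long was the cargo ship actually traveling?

Departure in UTC: 16:15 − 4:30 = 11:45 on Aug 17.
Arrival in UTC: 06:15 − 3:00 = 03:15 on Aug 19.
Elapsed = 03:15 − 11:45 (+2 days) = 39 hours 30 minutes.

39 hours 30 minutes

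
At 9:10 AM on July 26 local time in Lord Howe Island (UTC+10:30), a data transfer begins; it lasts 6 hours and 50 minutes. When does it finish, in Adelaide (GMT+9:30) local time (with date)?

Convert start to UTC: 9:10 AM − 10:30 = 10:40 PM UTC on Jul 25.
Add 6 hours and 50 minutes duration → 5:30 AM UTC (Jul 26).
Adelaide is UTC+9:30, so local end time = 5:30 AM + 9:30 = 3:00 PM on Jul 26.

3:00 PM on July 26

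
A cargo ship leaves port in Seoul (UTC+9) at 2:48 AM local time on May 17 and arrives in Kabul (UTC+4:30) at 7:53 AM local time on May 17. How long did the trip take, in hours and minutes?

9 hours 35 minutes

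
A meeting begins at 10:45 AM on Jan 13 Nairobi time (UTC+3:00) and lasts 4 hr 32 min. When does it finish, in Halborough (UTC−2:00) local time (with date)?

10:17 AM on Jan 13

Convert start to UTC: 10:45 AM − 3:00 = 7:45 AM UTC on Jan 13.
Add 4 hours 32 minutes duration → 12:17 PM UTC.
Halborough is UTC−2:00, so local end time = 12:17 PM − 2:00 = 10:17 AM on Jan 13.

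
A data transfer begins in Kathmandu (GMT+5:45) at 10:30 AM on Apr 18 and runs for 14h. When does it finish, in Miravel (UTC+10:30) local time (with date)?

Miravel is 4:45 ahead of Kathmandu.
After 14 hours it is 12:30 AM (Apr 19) in Kathmandu.
Shift by the zone difference: 12:30 AM + 4:45 = 5:15 AM on Apr 19 in Miravel.

5:15 AM on April 19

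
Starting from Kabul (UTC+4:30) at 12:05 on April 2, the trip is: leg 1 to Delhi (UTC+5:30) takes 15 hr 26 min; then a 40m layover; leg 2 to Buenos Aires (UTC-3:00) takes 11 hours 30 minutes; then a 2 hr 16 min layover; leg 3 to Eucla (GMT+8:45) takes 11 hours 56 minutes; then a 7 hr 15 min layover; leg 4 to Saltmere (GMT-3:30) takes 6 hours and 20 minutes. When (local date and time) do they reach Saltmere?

11:28 on April 4

Convert departure to UTC: 12:05 − 4:30 = 07:35 UTC on Apr 2.
Add 15 hours 26 minutes leg 1 → 23:01 UTC.
Add 40 minutes layover in Delhi → 23:41 UTC.
Add 11 hours and 30 minutes leg 2 → 11:11 UTC (Apr 3).
Add 2 hours 16 minutes layover in Buenos Aires → 13:27 UTC.
Add 11 hours and 56 minutes leg 3 → 01:23 UTC (Apr 4).
Add 7 hours 15 minutes layover in Eucla → 08:38 UTC.
Add 6 hours 20 minutes leg 4 → 14:58 UTC.
Saltmere is UTC−3:30, so local arrival = 14:58 − 3:30 = 11:28 on Apr 4.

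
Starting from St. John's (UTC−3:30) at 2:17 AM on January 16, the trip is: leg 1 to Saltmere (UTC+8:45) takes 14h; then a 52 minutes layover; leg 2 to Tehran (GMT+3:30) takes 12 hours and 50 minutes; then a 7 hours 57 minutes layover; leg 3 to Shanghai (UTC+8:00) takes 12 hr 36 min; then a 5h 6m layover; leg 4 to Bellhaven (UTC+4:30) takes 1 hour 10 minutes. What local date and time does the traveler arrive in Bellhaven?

4:48 PM on January 18

Convert departure to UTC: 2:17 AM + 3:30 = 5:47 AM UTC on Jan 16.
Add 14 hours leg 1 → 7:47 PM UTC.
Add 52 minutes layover in Saltmere → 8:39 PM UTC.
Add 12 hours 50 minutes leg 2 → 9:29 AM UTC (Jan 17).
Add 7 hours and 57 minutes layover in Tehran → 5:26 PM UTC.
Add 12 hours 36 minutes leg 3 → 6:02 AM UTC (Jan 18).
Add 5 hours and 6 minutes layover in Shanghai → 11:08 AM UTC.
Add 1 hour and 10 minutes leg 4 → 12:18 PM UTC.
Bellhaven is UTC+4:30, so local arrival = 12:18 PM + 4:30 = 4:48 PM on Jan 18.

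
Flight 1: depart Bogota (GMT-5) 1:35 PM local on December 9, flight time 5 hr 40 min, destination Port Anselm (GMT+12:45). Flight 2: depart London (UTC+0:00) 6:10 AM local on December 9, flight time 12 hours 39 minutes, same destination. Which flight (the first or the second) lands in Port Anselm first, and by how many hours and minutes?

Flight 1 in UTC: 1:35 PM + 5:00 = 6:35 PM on Dec 9.
+5 hours 40 minutes → arrive 12:15 AM UTC on Dec 10.
Flight 2 departs at 6:10 AM UTC (Dec 9).
+12 hours and 39 minutes → arrive 6:49 PM UTC on Dec 9.
Flight 2 lands earlier by 5 hours 26 minutes.

the second, by 5 hours 26 minutes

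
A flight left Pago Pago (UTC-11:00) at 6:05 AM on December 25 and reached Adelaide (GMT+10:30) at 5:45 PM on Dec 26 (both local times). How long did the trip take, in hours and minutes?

14 hours 10 minutes

Departure in UTC: 6:05 AM + 11:00 = 5:05 PM on Dec 25.
Arrival in UTC: 5:45 PM − 10:30 = 7:15 AM on Dec 26.
Elapsed = 7:15 AM − 5:05 PM (+1 day) = 14 hours 10 minutes.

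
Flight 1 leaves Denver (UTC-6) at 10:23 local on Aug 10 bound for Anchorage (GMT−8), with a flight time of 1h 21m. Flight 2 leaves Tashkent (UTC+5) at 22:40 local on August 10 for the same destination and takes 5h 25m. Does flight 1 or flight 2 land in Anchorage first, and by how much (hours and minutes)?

the first, by 5 hours 21 minutes

Flight 1 in UTC: 10:23 + 6:00 = 16:23 on Aug 10.
+1 hour 21 minutes → arrive 17:44 UTC on Aug 10.
Flight 2 in UTC: 22:40 − 5:00 = 17:40 on Aug 10.
+5 hours 25 minutes → arrive 23:05 UTC on Aug 10.
Flight 1 lands earlier by 5 hours 21 minutes.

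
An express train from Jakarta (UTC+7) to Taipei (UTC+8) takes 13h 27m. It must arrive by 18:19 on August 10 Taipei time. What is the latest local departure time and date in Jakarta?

Target arrival in UTC: 18:19 − 8:00 = 10:19 on Aug 10.
Subtract 13 hours 27 minutes → departure 20:52 UTC on Aug 9.
Jakarta is UTC+7:00: 20:52 + 7:00 = 03:52 on Aug 10.

03:52 on August 10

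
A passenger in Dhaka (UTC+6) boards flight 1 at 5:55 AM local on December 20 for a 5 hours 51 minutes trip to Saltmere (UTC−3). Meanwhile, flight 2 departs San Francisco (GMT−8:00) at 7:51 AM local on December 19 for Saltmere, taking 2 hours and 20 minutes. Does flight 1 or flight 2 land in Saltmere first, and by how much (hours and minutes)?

the second, by 11 hours 35 minutes

Flight 1 in UTC: 5:55 AM − 6:00 = 11:55 PM on Dec 19.
+5 hours 51 minutes → arrive 5:46 AM UTC on Dec 20.
Flight 2 in UTC: 7:51 AM + 8:00 = 3:51 PM on Dec 19.
+2 hours and 20 minutes → arrive 6:11 PM UTC on Dec 19.
Flight 2 lands earlier by 11 hours 35 minutes.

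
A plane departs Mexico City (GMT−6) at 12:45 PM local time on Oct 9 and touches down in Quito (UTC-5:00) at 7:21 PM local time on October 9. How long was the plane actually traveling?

Quito is 1:00 ahead of Mexico City.
Clock-face elapsed time (ignoring zones) is 6 hours 36 minutes.
Actual elapsed = 6 hours 36 minutes − 1:00 = 5 hours 36 minutes.

5 hours 36 minutes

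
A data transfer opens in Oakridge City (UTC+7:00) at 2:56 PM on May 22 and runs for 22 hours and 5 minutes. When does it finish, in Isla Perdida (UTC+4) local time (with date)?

Convert start to UTC: 2:56 PM − 7:00 = 7:56 AM UTC on May 22.
Add 22 hours 5 minutes duration → 6:01 AM UTC (May 23).
Isla Perdida is UTC+4:00, so local end time = 6:01 AM + 4:00 = 10:01 AM on May 23.

10:01 AM on May 23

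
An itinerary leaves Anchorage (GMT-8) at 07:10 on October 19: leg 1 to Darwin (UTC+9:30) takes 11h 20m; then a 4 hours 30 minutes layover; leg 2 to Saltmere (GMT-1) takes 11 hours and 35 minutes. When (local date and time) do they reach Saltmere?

Convert departure to UTC: 07:10 + 8:00 = 15:10 UTC on Oct 19.
Add 11 hours and 20 minutes leg 1 → 02:30 UTC (Oct 20).
Add 4 hours and 30 minutes layover in Darwin → 07:00 UTC.
Add 11 hours and 35 minutes leg 2 → 18:35 UTC.
Saltmere is UTC−1:00, so local arrival = 18:35 − 1:00 = 17:35 on Oct 20.

17:35 on October 20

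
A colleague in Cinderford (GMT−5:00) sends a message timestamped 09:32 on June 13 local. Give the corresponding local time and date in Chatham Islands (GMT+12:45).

Chatham Islands is 17:45 ahead of Cinderford.
Shift by the zone difference: 09:32 + 17:45 = 03:17 on Jun 14 in Chatham Islands.

03:17 on Jun 14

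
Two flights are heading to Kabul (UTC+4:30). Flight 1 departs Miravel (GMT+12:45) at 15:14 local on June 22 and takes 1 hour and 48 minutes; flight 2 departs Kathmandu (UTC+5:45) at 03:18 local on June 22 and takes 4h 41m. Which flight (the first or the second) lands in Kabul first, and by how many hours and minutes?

the second, by 2 hours 3 minutes

Flight 1 in UTC: 15:14 − 12:45 = 02:29 on Jun 22.
+1 hour and 48 minutes → arrive 04:17 UTC on Jun 22.
Flight 2 in UTC: 03:18 − 5:45 = 21:33 on Jun 21.
+4 hours 41 minutes → arrive 02:14 UTC on Jun 22.
Flight 2 lands earlier by 2 hours 3 minutes.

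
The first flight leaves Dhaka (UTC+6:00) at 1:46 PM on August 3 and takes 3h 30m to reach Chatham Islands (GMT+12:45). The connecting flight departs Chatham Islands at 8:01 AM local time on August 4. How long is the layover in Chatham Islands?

8 hours

Convert departure to UTC: 1:46 PM − 6:00 = 7:46 AM UTC on Aug 3.
Add 3 hours and 30 minutes flight time → 11:16 AM UTC.
Chatham Islands is UTC+12:45, so local arrival = 11:16 AM + 12:45 = 12:01 AM on Aug 4.
Layover = 8:01 AM − 12:01 AM = 8 hours.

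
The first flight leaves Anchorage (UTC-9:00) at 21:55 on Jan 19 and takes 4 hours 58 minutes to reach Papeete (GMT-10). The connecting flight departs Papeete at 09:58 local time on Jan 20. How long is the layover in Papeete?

Convert departure to UTC: 21:55 + 9:00 = 06:55 UTC on Jan 20.
Add 4 hours 58 minutes flight time → 11:53 UTC.
Papeete is UTC−10:00, so local arrival = 11:53 − 10:00 = 01:53 on Jan 20.
Layover = 09:58 − 01:53 = 8 hours 5 minutes.

8 hours 5 minutes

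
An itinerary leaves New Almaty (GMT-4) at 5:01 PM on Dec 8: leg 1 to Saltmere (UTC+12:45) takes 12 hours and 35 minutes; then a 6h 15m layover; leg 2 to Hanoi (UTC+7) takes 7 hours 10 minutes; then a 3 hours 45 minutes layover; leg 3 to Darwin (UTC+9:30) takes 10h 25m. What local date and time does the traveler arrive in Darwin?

10:41 PM on December 10

Convert departure to UTC: 5:01 PM + 4:00 = 9:01 PM UTC on Dec 8.
Add 12 hours 35 minutes leg 1 → 9:36 AM UTC (Dec 9).
Add 6 hours 15 minutes layover in Saltmere → 3:51 PM UTC.
Add 7 hours 10 minutes leg 2 → 11:01 PM UTC.
Add 3 hours and 45 minutes layover in Hanoi → 2:46 AM UTC (Dec 10).
Add 10 hours and 25 minutes leg 3 → 1:11 PM UTC.
Darwin is UTC+9:30, so local arrival = 1:11 PM + 9:30 = 10:41 PM on Dec 10.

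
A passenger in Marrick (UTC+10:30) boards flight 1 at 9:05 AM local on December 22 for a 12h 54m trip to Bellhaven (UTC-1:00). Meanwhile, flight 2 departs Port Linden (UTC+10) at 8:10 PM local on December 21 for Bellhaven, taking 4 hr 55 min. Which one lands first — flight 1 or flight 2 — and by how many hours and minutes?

the second, by 20 hours 24 minutes

Flight 1 in UTC: 9:05 AM − 10:30 = 10:35 PM on Dec 21.
+12 hours 54 minutes → arrive 11:29 AM UTC on Dec 22.
Flight 2 in UTC: 8:10 PM − 10:00 = 10:10 AM on Dec 21.
+4 hours 55 minutes → arrive 3:05 PM UTC on Dec 21.
Flight 2 lands earlier by 20 hours 24 minutes.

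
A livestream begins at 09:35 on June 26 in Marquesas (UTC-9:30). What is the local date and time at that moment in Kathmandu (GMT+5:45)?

Kathmandu is 15:15 ahead of Marquesas.
Shift by the zone difference: 09:35 + 15:15 = 00:50 on Jun 27 in Kathmandu.

00:50 on June 27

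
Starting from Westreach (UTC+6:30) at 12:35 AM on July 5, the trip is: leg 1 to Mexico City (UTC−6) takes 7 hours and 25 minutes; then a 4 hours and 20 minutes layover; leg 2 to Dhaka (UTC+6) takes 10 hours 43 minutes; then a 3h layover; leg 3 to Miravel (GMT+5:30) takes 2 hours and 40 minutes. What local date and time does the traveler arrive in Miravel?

3:43 AM on July 6

Convert departure to UTC: 12:35 AM − 6:30 = 6:05 PM UTC on Jul 4.
Add 7 hours and 25 minutes leg 1 → 1:30 AM UTC (Jul 5).
Add 4 hours and 20 minutes layover in Mexico City → 5:50 AM UTC.
Add 10 hours 43 minutes leg 2 → 4:33 PM UTC.
Add 3 hours layover in Dhaka → 7:33 PM UTC.
Add 2 hours and 40 minutes leg 3 → 10:13 PM UTC.
Miravel is UTC+5:30, so local arrival = 10:13 PM + 5:30 = 3:43 AM on Jul 6.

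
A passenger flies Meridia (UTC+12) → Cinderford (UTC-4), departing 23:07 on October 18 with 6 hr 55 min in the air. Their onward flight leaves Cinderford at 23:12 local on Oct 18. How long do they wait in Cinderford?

Convert departure to UTC: 23:07 − 12:00 = 11:07 UTC on Oct 18.
Add 6 hours 55 minutes flight time → 18:02 UTC.
Cinderford is UTC−4:00, so local arrival = 18:02 − 4:00 = 14:02 on Oct 18.
Layover = 23:12 − 14:02 = 9 hours 10 minutes.

9 hours 10 minutes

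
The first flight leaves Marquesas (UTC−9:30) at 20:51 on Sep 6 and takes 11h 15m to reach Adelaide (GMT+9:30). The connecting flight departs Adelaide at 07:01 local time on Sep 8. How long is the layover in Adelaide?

3 hours 55 minutes

Convert departure to UTC: 20:51 + 9:30 = 06:21 UTC on Sep 7.
Add 11 hours 15 minutes flight time → 17:36 UTC.
Adelaide is UTC+9:30, so local arrival = 17:36 + 9:30 = 03:06 on Sep 8.
Layover = 07:01 − 03:06 = 3 hours 55 minutes.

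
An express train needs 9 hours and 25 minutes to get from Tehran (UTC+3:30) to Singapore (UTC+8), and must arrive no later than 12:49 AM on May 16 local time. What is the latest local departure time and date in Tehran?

10:54 AM on May 15

Target arrival in UTC: 12:49 AM − 8:00 = 4:49 PM on May 15.
Subtract 9 hours and 25 minutes → departure 7:24 AM UTC on May 15.
Tehran is UTC+3:30: 7:24 AM + 3:30 = 10:54 AM on May 15.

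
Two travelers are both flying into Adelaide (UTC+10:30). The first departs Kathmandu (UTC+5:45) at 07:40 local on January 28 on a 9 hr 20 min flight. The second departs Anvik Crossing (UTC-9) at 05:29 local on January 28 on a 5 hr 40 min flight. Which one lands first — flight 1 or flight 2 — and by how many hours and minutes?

Flight 1 in UTC: 07:40 − 5:45 = 01:55 on Jan 28.
+9 hours 20 minutes → arrive 11:15 UTC on Jan 28.
Flight 2 in UTC: 05:29 + 9:00 = 14:29 on Jan 28.
+5 hours 40 minutes → arrive 20:09 UTC on Jan 28.
Flight 1 lands earlier by 8 hours 54 minutes.

the first, by 8 hours 54 minutes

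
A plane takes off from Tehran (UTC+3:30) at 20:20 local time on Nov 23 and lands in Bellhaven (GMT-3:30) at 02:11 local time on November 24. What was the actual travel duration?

12 hours 51 minutes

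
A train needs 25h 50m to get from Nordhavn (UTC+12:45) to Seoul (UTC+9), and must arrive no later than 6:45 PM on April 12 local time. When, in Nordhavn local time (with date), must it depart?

Target arrival in UTC: 6:45 PM − 9:00 = 9:45 AM on Apr 12.
Subtract 25 hours and 50 minutes → departure 7:55 AM UTC on Apr 11.
Nordhavn is UTC+12:45: 7:55 AM + 12:45 = 8:40 PM on Apr 11.

8:40 PM on April 11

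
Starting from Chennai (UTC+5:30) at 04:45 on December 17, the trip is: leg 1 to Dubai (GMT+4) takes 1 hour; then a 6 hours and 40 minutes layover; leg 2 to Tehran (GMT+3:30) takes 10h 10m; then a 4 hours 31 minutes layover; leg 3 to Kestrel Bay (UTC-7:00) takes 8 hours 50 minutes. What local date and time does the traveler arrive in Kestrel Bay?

Convert departure to UTC: 04:45 − 5:30 = 23:15 UTC on Dec 16.
Add 1 hour leg 1 → 00:15 UTC (Dec 17).
Add 6 hours 40 minutes layover in Dubai → 06:55 UTC.
Add 10 hours and 10 minutes leg 2 → 17:05 UTC.
Add 4 hours 31 minutes layover in Tehran → 21:36 UTC.
Add 8 hours and 50 minutes leg 3 → 06:26 UTC (Dec 18).
Kestrel Bay is UTC−7:00, so local arrival = 06:26 − 7:00 = 23:26 on Dec 17.

23:26 on December 17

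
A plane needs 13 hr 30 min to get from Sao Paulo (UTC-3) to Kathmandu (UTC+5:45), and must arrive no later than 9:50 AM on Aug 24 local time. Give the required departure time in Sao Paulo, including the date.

11:35 AM on August 23

Target arrival in UTC: 9:50 AM − 5:45 = 4:05 AM on Aug 24.
Subtract 13 hours 30 minutes → departure 2:35 PM UTC on Aug 23.
Sao Paulo is UTC−3:00: 2:35 PM − 3:00 = 11:35 AM on Aug 23.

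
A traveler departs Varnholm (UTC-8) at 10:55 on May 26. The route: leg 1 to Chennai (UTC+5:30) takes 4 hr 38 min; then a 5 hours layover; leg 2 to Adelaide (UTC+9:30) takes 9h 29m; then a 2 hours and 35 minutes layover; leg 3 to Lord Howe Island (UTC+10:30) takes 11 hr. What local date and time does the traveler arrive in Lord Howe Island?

14:07 on May 28

Convert departure to UTC: 10:55 + 8:00 = 18:55 UTC on May 26.
Add 4 hours and 38 minutes leg 1 → 23:33 UTC.
Add 5 hours layover in Chennai → 04:33 UTC (May 27).
Add 9 hours 29 minutes leg 2 → 14:02 UTC.
Add 2 hours and 35 minutes layover in Adelaide → 16:37 UTC.
Add 11 hours leg 3 → 03:37 UTC (May 28).
Lord Howe Island is UTC+10:30, so local arrival = 03:37 + 10:30 = 14:07 on May 28.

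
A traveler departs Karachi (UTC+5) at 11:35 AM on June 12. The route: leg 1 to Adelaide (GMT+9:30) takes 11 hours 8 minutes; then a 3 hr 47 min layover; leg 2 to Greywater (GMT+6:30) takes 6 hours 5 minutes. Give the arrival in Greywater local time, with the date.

Convert departure to UTC: 11:35 AM − 5:00 = 6:35 AM UTC on Jun 12.
Add 11 hours and 8 minutes leg 1 → 5:43 PM UTC.
Add 3 hours and 47 minutes layover in Adelaide → 9:30 PM UTC.
Add 6 hours 5 minutes leg 2 → 3:35 AM UTC (Jun 13).
Greywater is UTC+6:30, so local arrival = 3:35 AM + 6:30 = 10:05 AM on Jun 13.

10:05 AM on Jun 13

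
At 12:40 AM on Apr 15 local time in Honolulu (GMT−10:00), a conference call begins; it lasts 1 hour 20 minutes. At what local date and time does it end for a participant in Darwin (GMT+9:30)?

9:30 PM on Apr 15

Convert start to UTC: 12:40 AM + 10:00 = 10:40 AM UTC on Apr 15.
Add 1 hour 20 minutes duration → 12:00 PM UTC.
Darwin is UTC+9:30, so local end time = 12:00 PM + 9:30 = 9:30 PM on Apr 15.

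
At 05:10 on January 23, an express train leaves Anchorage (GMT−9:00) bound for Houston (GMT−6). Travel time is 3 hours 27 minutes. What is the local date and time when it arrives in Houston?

11:37 on January 23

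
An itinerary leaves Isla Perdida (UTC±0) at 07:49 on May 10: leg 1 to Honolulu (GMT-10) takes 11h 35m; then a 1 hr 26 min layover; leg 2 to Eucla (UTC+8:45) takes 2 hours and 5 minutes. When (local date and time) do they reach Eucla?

Isla Perdida is at UTC+0, so departure is already 07:49 UTC on May 10.
Add 11 hours 35 minutes leg 1 → 19:24 UTC.
Add 1 hour and 26 minutes layover in Honolulu → 20:50 UTC.
Add 2 hours and 5 minutes leg 2 → 22:55 UTC.
Eucla is UTC+8:45, so local arrival = 22:55 + 8:45 = 07:40 on May 11.

07:40 on May 11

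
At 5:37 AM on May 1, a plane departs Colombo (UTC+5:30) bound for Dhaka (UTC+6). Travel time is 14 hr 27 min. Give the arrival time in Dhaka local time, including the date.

Convert departure to UTC: 5:37 AM − 5:30 = 12:07 AM UTC on May 1.
Add 14 hours and 27 minutes travel time → 2:34 PM UTC.
Dhaka is UTC+6:00, so local arrival = 2:34 PM + 6:00 = 8:34 PM on May 1.

8:34 PM on May 1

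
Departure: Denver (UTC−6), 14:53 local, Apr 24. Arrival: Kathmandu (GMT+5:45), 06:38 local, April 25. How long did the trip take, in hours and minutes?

Departure in UTC: 14:53 + 6:00 = 20:53 on Apr 24.
Arrival in UTC: 06:38 − 5:45 = 00:53 on Apr 25.
Elapsed = 00:53 − 20:53 (+1 day) = 4 hours.

4 hours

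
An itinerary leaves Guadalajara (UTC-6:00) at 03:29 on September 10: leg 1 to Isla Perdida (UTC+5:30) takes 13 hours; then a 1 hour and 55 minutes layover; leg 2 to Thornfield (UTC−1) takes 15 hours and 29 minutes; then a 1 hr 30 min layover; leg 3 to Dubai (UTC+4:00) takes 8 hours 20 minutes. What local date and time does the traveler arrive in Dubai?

05:43 on Sep 12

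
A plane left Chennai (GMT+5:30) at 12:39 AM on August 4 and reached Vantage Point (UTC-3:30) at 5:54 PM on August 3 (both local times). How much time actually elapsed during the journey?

Departure in UTC: 12:39 AM − 5:30 = 7:09 PM on Aug 3.
Arrival in UTC: 5:54 PM + 3:30 = 9:24 PM on Aug 3.
Elapsed = 9:24 PM − 7:09 PM = 2 hours 15 minutes.

2 hours 15 minutes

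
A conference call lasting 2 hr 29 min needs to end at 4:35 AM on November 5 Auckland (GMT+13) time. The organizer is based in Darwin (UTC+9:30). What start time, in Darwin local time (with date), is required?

Target end time in UTC: 4:35 AM − 13:00 = 3:35 PM on Nov 4.
Subtract 2 hours 29 minutes → start 1:06 PM UTC on Nov 4.
Darwin is UTC+9:30: 1:06 PM + 9:30 = 10:36 PM on Nov 4.

10:36 PM on Nov 4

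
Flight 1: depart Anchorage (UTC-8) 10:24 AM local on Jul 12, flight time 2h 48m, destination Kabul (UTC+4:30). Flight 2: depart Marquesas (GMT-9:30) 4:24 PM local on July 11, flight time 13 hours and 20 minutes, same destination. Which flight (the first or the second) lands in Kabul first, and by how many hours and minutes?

the second, by 5 hours 58 minutes

Flight 1 in UTC: 10:24 AM + 8:00 = 6:24 PM on Jul 12.
+2 hours and 48 minutes → arrive 9:12 PM UTC on Jul 12.
Flight 2 in UTC: 4:24 PM + 9:30 = 1:54 AM on Jul 12.
+13 hours and 20 minutes → arrive 3:14 PM UTC on Jul 12.
Flight 2 lands earlier by 5 hours 58 minutes.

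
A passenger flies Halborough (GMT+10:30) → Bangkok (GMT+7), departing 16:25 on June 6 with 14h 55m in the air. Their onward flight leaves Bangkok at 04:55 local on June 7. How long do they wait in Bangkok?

Convert departure to UTC: 16:25 − 10:30 = 05:55 UTC on Jun 6.
Add 14 hours 55 minutes flight time → 20:50 UTC.
Bangkok is UTC+7:00, so local arrival = 20:50 + 7:00 = 03:50 on Jun 7.
Layover = 04:55 − 03:50 = 1 hour 5 minutes.

1 hour 5 minutes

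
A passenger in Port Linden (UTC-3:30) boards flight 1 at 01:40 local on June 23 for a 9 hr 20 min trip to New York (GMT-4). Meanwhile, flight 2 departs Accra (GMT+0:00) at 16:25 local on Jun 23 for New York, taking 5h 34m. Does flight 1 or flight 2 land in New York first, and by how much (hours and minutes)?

the first, by 7 hours 29 minutes

Flight 1 in UTC: 01:40 + 3:30 = 05:10 on Jun 23.
+9 hours and 20 minutes → arrive 14:30 UTC on Jun 23.
Flight 2 departs at 16:25 UTC (Jun 23).
+5 hours and 34 minutes → arrive 21:59 UTC on Jun 23.
Flight 1 lands earlier by 7 hours 29 minutes.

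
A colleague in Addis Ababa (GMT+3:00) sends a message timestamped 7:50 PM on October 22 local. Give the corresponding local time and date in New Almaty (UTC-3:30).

1:20 PM on Oct 22

In UTC: 7:50 PM − 3:00 = 4:50 PM on Oct 22.
New Almaty is UTC−3:30: 4:50 PM − 3:30 = 1:20 PM on Oct 22.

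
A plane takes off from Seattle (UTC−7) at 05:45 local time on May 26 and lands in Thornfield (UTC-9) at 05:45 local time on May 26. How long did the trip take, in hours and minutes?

Departure in UTC: 05:45 + 7:00 = 12:45 on May 26.
Arrival in UTC: 05:45 + 9:00 = 14:45 on May 26.
Elapsed = 14:45 − 12:45 = 2 hours.

2 hours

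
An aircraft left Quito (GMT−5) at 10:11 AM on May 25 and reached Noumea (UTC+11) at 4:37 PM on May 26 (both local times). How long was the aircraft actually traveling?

14 hours 26 minutes

Noumea is 16:00 ahead of Quito.
Clock-face elapsed time (ignoring zones) is 30 hours 26 minutes.
Actual elapsed = 30 hours 26 minutes − 16:00 = 14 hours 26 minutes.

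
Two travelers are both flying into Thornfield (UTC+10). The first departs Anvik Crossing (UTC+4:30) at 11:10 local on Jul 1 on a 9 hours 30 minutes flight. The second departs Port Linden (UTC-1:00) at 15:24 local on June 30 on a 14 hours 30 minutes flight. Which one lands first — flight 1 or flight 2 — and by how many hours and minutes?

the second, by 9 hours 16 minutes

Flight 1 in UTC: 11:10 − 4:30 = 06:40 on Jul 1.
+9 hours and 30 minutes → arrive 16:10 UTC on Jul 1.
Flight 2 in UTC: 15:24 + 1:00 = 16:24 on Jun 30.
+14 hours 30 minutes → arrive 06:54 UTC on Jul 1.
Flight 2 lands earlier by 9 hours 16 minutes.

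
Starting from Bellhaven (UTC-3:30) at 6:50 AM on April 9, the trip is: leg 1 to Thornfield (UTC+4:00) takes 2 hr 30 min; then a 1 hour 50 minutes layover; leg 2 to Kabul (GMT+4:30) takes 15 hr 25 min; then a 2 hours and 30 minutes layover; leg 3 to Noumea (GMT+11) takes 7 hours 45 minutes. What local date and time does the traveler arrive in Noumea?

3:20 AM on April 11

Convert departure to UTC: 6:50 AM + 3:30 = 10:20 AM UTC on Apr 9.
Add 2 hours and 30 minutes leg 1 → 12:50 PM UTC.
Add 1 hour and 50 minutes layover in Thornfield → 2:40 PM UTC.
Add 15 hours and 25 minutes leg 2 → 6:05 AM UTC (Apr 10).
Add 2 hours and 30 minutes layover in Kabul → 8:35 AM UTC.
Add 7 hours and 45 minutes leg 3 → 4:20 PM UTC.
Noumea is UTC+11:00, so local arrival = 4:20 PM + 11:00 = 3:20 AM on Apr 11.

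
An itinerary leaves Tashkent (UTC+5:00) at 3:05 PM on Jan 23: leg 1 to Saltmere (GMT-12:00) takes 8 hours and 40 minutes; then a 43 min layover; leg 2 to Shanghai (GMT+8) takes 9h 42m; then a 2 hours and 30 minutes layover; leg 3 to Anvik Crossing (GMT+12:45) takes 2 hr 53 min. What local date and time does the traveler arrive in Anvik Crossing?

11:18 PM on January 24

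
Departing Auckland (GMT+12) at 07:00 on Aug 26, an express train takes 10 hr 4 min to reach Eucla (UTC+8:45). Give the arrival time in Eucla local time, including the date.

13:49 on August 26

Eucla is 3:15 behind Auckland.
After 10 hours 4 minutes it is 17:04 in Auckland.
Shift by the zone difference: 17:04 − 3:15 = 13:49 on Aug 26 in Eucla.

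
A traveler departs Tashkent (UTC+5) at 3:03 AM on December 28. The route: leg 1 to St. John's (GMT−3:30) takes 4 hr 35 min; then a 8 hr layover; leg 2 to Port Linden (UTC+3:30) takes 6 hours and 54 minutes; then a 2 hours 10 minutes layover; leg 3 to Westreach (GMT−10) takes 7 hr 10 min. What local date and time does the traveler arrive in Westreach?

4:52 PM on December 28

Convert departure to UTC: 3:03 AM − 5:00 = 10:03 PM UTC on Dec 27.
Add 4 hours 35 minutes leg 1 → 2:38 AM UTC (Dec 28).
Add 8 hours layover in St. John's → 10:38 AM UTC.
Add 6 hours and 54 minutes leg 2 → 5:32 PM UTC.
Add 2 hours 10 minutes layover in Port Linden → 7:42 PM UTC.
Add 7 hours 10 minutes leg 3 → 2:52 AM UTC (Dec 29).
Westreach is UTC−10:00, so local arrival = 2:52 AM − 10:00 = 4:52 PM on Dec 28.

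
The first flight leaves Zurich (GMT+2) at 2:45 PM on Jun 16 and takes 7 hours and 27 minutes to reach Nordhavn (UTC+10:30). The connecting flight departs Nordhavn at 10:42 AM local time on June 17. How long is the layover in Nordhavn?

Convert departure to UTC: 2:45 PM − 2:00 = 12:45 PM UTC on Jun 16.
Add 7 hours 27 minutes flight time → 8:12 PM UTC.
Nordhavn is UTC+10:30, so local arrival = 8:12 PM + 10:30 = 6:42 AM on Jun 17.
Layover = 10:42 AM − 6:42 AM = 4 hours.

4 hours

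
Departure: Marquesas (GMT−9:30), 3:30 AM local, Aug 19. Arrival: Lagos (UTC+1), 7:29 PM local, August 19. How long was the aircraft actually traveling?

5 hours 29 minutes

Lagos is 10:30 ahead of Marquesas.
Clock-face elapsed time (ignoring zones) is 15 hours 59 minutes.
Actual elapsed = 15 hours 59 minutes − 10:30 = 5 hours 29 minutes.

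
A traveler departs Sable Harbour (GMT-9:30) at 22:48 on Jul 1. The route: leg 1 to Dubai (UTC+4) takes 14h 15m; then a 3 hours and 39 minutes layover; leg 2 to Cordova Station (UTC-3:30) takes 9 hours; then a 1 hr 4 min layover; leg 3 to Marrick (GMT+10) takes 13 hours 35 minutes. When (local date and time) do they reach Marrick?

11:51 on July 4

Convert departure to UTC: 22:48 + 9:30 = 08:18 UTC on Jul 2.
Add 14 hours and 15 minutes leg 1 → 22:33 UTC.
Add 3 hours 39 minutes layover in Dubai → 02:12 UTC (Jul 3).
Add 9 hours leg 2 → 11:12 UTC.
Add 1 hour and 4 minutes layover in Cordova Station → 12:16 UTC.
Add 13 hours 35 minutes leg 3 → 01:51 UTC (Jul 4).
Marrick is UTC+10:00, so local arrival = 01:51 + 10:00 = 11:51 on Jul 4.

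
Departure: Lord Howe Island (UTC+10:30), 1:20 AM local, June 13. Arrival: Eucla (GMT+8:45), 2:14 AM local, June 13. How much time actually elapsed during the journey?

Departure in UTC: 1:20 AM − 10:30 = 2:50 PM on Jun 12.
Arrival in UTC: 2:14 AM − 8:45 = 5:29 PM on Jun 12.
Elapsed = 5:29 PM − 2:50 PM = 2 hours 39 minutes.

2 hours 39 minutes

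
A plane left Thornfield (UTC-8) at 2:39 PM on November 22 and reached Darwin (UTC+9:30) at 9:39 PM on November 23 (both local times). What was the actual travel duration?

Departure in UTC: 2:39 PM + 8:00 = 10:39 PM on Nov 22.
Arrival in UTC: 9:39 PM − 9:30 = 12:09 PM on Nov 23.
Elapsed = 12:09 PM − 10:39 PM (+1 day) = 13 hours 30 minutes.

13 hours 30 minutes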